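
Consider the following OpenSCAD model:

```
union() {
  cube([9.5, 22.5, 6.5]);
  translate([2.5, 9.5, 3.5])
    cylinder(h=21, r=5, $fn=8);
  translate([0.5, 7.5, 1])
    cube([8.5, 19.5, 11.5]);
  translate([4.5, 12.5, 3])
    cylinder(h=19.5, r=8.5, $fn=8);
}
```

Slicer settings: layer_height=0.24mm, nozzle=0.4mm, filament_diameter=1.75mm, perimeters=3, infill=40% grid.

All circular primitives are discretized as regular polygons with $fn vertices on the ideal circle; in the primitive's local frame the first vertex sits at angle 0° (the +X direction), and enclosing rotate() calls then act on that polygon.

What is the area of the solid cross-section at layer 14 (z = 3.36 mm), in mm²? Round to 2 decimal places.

313.60 mm²

At z = 3.36 mm: the 9.5×22.5 cube contributes its full rectangle (area 213.75 mm²); the cylinder at (2.5, 9.5) is not intersected at this z (z outside [3.5, 24.5]); the cube at (0.5, 7.5) is present — its section is the full 8.5×19.5 rectangle (area 165.75 mm²); the r=8.5 cylinder at (4.5, 12.5) gives a regular 8-gon of circumradius 8.5 (constant along its height) (area = (8/2)·8.500²·sin(360°/8) = 204.35 mm²); Combining (union): the regions partially overlap — summed areas 583.85 mm² minus the doubly-counted overlap 270.26 mm² gives 313.60 mm² — area = 313.60 mm². Overall, the cross-section is a single solid region. Net area = 313.60 mm².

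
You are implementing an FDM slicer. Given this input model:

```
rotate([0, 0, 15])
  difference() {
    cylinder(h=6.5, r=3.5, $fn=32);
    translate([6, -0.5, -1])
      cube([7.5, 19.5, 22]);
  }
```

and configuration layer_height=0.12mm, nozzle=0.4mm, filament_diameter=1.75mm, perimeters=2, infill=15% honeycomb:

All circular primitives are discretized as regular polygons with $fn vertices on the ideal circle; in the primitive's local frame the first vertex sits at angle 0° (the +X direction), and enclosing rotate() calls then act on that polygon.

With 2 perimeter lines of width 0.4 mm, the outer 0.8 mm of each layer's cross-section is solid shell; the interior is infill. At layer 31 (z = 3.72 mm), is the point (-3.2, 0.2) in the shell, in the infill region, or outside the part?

shell

At z = 3.72 mm: the r=3.5 cylinder contributes a regular 32-gon of circumradius 3.5; the cube at (6, -0.5) (footprint 7.5×19.5) is included at this height; Taking the first minus the rest: starting from the r=3.5 cylinder, the 7.5×19.5 cube at (6, -0.5) misses the remaining region (no effect) — 1 connected region; (whole slice rotated 15° about Z — lengths, areas and connectivity unchanged). Overall, the cross-section is a single solid region. Undo the 15° rotation: the query point maps to (-3.039, 1.021) in the un-rotated model frame. The nearest boundary edge runs (-3.43, 0.68)→(-3.23, 1.34); distance from the point to it = 0.28 mm. The point is inside the cross-section, 0.28 mm from the nearest boundary — within the 0.8 mm shell band (2 × 0.4).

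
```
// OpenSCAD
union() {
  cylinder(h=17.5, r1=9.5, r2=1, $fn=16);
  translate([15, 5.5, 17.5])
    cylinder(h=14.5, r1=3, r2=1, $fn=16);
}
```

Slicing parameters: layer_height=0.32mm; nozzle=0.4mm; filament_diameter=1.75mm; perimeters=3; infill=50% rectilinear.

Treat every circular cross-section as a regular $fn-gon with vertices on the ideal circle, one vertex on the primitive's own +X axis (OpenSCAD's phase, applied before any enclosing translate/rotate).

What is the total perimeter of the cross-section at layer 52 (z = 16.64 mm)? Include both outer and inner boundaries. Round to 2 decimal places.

At z = 16.64 mm: the cone: at t=0.951 of its height the radius interpolates to r₁+(r₂−r₁)t = 1.418, giving a regular 16-gon of that circumradius (perimeter = 2·16·1.418·sin(180°/16) = 8.85 mm); the cone at (15, 5.5) is not intersected at this z (z outside [17.5, 32]); Taking the union: only the cone is present, so the union is just that shape — boundary = 8.85 mm. Overall, the cross-section is a single solid region. Total boundary length (outer) = 8.85 mm.

8.85 mm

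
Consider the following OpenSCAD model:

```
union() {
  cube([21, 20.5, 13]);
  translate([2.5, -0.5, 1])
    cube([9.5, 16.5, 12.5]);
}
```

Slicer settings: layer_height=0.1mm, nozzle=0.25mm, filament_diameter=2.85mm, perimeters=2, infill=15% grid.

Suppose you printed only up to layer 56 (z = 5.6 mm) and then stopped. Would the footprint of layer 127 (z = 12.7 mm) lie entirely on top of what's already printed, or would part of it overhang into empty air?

entirely on top

Compare the two slices. At z = 5.6: the 21×20.5 cube contributes its full rectangle (area 430.50 mm²); the cube at (2.5, -0.5) (footprint 9.5×16.5) is included at this height (area 156.75 mm²); Combining (union): the regions partially overlap — summed areas 587.25 mm² minus the doubly-counted overlap 152.00 mm² gives 435.25 mm² — area = 435.25 mm². At z = 12.7: the cube (footprint 21×20.5) is included at this height (area 430.50 mm²); the cube at (2.5, -0.5) is present — its section is the full 9.5×16.5 rectangle (area 156.75 mm²); Merging all regions: the regions partially overlap — summed areas 587.25 mm² minus the doubly-counted overlap 152.00 mm² gives 435.25 mm² — area = 435.25 mm². Checking containment: the cross-section at z = 12.7 is a subset of the cross-section at z = 5.6.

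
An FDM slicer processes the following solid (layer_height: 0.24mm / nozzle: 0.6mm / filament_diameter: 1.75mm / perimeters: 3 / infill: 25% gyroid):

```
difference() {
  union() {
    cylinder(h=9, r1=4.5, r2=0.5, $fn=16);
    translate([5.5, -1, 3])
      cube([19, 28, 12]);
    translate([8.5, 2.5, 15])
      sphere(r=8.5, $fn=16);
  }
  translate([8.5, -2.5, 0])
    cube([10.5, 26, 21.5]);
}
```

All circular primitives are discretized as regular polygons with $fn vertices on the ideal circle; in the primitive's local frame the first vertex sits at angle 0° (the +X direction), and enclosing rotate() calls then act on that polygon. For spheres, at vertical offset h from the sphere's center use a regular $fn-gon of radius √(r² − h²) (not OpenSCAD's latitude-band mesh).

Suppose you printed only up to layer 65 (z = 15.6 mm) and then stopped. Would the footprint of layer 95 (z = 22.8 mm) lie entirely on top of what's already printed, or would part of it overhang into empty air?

part overhangs

Compare the two slices. At z = 15.6: the cone does not reach this height (z outside [0, 9]); the cube at (5.5, -1) does not reach this height (z outside [3, 15]); the r=8.5 sphere at (8.5, 2.5) slices to a regular 16-gon of circumradius 8.479 (√(r²−h²) with h=0.6 from center) (area = (16/2)·8.479²·sin(360°/16) = 220.09 mm²); Taking the union: only the r=8.5 sphere at (8.5, 2.5) is present, so the union is just that shape — area = 220.09 mm²; the cube at (8.5, -2.5) is present — its section is the full 10.5×26 rectangle (area 273.00 mm²); Taking the first minus the rest: starting from the result so far (220.09 mm²), the 10.5×26 cube at (8.5, -2.5) partially overlaps it — only the 94.21 mm² overlap (of its 273.00 mm²) is removed, clipping the outline — area = 125.88 mm². At z = 22.8: the cone is absent (z outside [0, 9]); the cube at (5.5, -1) is absent (z outside [3, 15]); the sphere at (8.5, 2.5): section is a regular 16-gon, circumradius = √(r²−h²) = √(8.5²−7.8²) = 3.378 (area = (16/2)·3.378²·sin(360°/16) = 34.93 mm²); Combining (union): only the r=8.5 sphere at (8.5, 2.5) is present, so the union is just that shape — area = 34.93 mm²; the cube at (8.5, -2.5) does not reach this height (z outside [0, 21.5]); After the difference (first − rest): none of the subtracted shapes is present at this height, so that combined region is unchanged — area = 34.93 mm². Checking containment: at z = 22.8 the cross-section extends beyond the z = 15.6 cross-section by about 17.47 mm².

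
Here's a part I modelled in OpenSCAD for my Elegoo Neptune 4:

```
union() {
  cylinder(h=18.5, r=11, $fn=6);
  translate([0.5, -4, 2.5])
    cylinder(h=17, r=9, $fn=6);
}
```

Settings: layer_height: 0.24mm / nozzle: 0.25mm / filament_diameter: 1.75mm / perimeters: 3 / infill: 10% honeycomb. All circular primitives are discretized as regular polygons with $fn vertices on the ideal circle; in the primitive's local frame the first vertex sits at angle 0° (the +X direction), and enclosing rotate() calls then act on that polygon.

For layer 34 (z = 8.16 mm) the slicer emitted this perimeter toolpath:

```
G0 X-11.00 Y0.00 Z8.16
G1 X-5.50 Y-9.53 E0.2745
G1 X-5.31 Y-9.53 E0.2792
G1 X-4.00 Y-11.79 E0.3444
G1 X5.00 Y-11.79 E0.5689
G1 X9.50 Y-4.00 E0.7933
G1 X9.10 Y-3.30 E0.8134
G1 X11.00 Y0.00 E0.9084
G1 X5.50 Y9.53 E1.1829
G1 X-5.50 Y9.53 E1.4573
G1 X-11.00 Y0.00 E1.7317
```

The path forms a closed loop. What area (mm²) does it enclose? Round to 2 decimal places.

342.54 mm²

Apply the shoelace formula to the sequence of (X, Y) vertices; enclosed area = 342.54 mm².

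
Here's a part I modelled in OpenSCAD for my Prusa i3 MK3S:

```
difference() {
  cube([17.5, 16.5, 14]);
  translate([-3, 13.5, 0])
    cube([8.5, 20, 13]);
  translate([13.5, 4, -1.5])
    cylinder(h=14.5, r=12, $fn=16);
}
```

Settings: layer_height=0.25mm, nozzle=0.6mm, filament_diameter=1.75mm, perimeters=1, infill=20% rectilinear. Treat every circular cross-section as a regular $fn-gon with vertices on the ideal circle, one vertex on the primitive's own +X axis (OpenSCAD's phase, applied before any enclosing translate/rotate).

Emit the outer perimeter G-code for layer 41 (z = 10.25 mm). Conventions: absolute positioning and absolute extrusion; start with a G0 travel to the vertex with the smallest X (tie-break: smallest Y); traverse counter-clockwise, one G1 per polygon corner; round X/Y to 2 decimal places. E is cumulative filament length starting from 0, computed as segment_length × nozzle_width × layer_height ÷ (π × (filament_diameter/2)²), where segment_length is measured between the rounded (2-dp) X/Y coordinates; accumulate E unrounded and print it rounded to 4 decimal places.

At z = 10.25 mm: the 17.5×16.5 cube contributes its full rectangle; the cube at (-3, 13.5) (footprint 8.5×20) is included at this height; the cylinder at (13.5, 4): section is a regular 16-gon, circumradius r=12; Taking the first minus the rest: starting from the 17.5×16.5 cube, the 8.5×20 cube at (-3, 13.5) partially overlaps it — only the 16.50 mm² overlap (of its 170.00 mm²) is removed, clipping the outline; the r=12 cylinder at (13.5, 4) partially overlaps it — only the 219.03 mm² overlap (of its 440.85 mm²) is removed, clipping the outline — 1 connected region. The outline is a single polygon with 12 vertices. Extrusion per mm of travel: 0.6 × 0.25 / (π × 0.875²) = 0.062363. Accumulating E over each segment gives final E = 4.0219.

G0 X0.00 Y0.00 Z10.25
G1 X2.30 Y0.00 E0.1434
G1 X1.50 Y4.00 E0.3978
G1 X2.41 Y8.59 E0.6896
G1 X5.01 Y12.49 E0.9819
G1 X8.91 Y15.09 E1.2743
G1 X13.50 Y16.00 E1.5661
G1 X17.50 Y15.20 E1.8205
G1 X17.50 Y16.50 E1.9015
G1 X5.50 Y16.50 E2.6499
G1 X5.50 Y13.50 E2.8370
G1 X0.00 Y13.50 E3.1800
G1 X0.00 Y0.00 E4.0219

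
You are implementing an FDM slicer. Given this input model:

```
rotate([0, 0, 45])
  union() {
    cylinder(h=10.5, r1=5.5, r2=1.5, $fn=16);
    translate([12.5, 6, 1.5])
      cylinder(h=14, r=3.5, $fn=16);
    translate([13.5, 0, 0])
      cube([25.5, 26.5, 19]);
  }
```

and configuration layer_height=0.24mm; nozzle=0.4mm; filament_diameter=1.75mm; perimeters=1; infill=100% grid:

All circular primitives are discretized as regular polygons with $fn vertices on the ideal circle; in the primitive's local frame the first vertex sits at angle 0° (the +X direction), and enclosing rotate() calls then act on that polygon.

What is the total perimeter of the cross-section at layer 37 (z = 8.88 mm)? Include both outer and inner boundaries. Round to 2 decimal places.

123.58 mm

At z = 8.88 mm: the cone contributes a regular 16-gon of circumradius 2.117 (interpolated between r1=5.5 and r2=1.5 at t=0.846) (perimeter = 2·16·2.117·sin(180°/16) = 13.22 mm); the r=3.5 cylinder at (12.5, 6) gives a regular 16-gon of circumradius 3.5 (constant along its height) (perimeter = 2·16·3.500·sin(180°/16) = 21.85 mm); the 25.5×26.5 cube at (13.5, 0) contributes its full rectangle (perimeter 104.00 mm); Combining (union): the regions partially overlap (shared area 11.95 mm²), so the edge portions inside another operand are dropped and the merged outline is re-measured after clipping — boundary = 123.58 mm; (rotated 45° about Z; rotation is an isometry so areas/perimeters/island counts are preserved). Overall, the cross-section has 2 separate islands. Total boundary length (outer) = 123.58 mm.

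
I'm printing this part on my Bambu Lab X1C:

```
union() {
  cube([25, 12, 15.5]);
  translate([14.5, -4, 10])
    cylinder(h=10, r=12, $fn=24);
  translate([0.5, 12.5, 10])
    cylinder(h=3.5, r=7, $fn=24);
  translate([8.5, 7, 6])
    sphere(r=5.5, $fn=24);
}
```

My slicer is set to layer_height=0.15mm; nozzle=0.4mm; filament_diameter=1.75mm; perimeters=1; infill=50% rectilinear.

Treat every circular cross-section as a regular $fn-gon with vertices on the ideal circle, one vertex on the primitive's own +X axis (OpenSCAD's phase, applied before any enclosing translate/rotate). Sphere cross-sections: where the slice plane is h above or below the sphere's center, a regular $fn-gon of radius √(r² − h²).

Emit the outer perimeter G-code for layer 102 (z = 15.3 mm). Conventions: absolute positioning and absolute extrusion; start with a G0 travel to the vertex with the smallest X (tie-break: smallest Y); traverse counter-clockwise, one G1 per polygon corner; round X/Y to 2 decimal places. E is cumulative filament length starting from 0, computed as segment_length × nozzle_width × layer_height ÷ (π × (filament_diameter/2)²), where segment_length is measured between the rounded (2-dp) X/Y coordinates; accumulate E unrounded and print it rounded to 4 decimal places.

G0 X0.00 Y0.00 Z15.30
G1 X3.28 Y0.00 E0.0818
G1 X2.91 Y-0.89 E0.1059
G1 X2.50 Y-4.00 E0.1841
G1 X2.91 Y-7.11 E0.2624
G1 X4.11 Y-10.00 E0.3404
G1 X6.01 Y-12.49 E0.4186
G1 X8.50 Y-14.39 E0.4967
G1 X11.39 Y-15.59 E0.5747
G1 X14.50 Y-16.00 E0.6530
G1 X17.61 Y-15.59 E0.7312
G1 X20.50 Y-14.39 E0.8093
G1 X22.99 Y-12.49 E0.8874
G1 X24.89 Y-10.00 E0.9656
G1 X26.09 Y-7.11 E1.0436
G1 X26.50 Y-4.00 E1.1219
G1 X26.09 Y-0.89 E1.2001
G1 X25.00 Y1.74 E1.2711
G1 X25.00 Y12.00 E1.5271
G1 X0.00 Y12.00 E2.1507
G1 X0.00 Y0.00 E2.4500

At z = 15.3 mm: the cube is present — its section is the full 25×12 rectangle; the r=12 cylinder at (14.5, -4) gives a regular 24-gon of circumradius 12 (constant along its height); the cylinder at (0.5, 12.5) is not intersected at this z (z outside [10, 13.5]); the sphere at (8.5, 7) is not intersected at this z (|z−center|=9.300 > r=5.5); Merging all regions: the regions partially overlap (shared area 129.32 mm²), so overlapping operands fuse into one piece — 1 connected region. The outline is a single polygon with 20 vertices. Extrusion per mm of travel: 0.4 × 0.15 / (π × 0.875²) = 0.024945. Accumulating E over each segment gives final E = 2.4500.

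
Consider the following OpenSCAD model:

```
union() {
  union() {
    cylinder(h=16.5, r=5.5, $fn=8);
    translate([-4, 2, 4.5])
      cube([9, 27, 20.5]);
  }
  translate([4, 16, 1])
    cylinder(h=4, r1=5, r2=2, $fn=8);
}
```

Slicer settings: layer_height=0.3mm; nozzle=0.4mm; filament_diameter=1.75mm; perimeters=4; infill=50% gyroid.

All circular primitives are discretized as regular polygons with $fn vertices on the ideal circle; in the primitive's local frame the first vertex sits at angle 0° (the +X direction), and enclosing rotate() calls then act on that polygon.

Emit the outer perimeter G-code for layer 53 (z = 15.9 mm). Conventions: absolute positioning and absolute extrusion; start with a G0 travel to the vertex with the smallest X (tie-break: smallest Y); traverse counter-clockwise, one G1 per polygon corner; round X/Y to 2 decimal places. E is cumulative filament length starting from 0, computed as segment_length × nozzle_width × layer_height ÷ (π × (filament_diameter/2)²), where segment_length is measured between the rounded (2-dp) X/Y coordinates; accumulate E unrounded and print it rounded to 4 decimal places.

At z = 15.9 mm: the r=5.5 cylinder contributes a regular 8-gon of circumradius 5.5; the 9×27 cube at (-4, 2) contributes its full rectangle; Combining (union): the regions partially overlap (shared area 21.89 mm²), so overlapping operands fuse into one piece — 1 connected region; the cone at (4, 16) does not reach this height (z outside [1, 5]); Taking the union: only that combined region is present, so the union is just that shape — 1 connected region. The outline is a single polygon with 10 vertices. Extrusion per mm of travel: 0.4 × 0.3 / (π × 0.875²) = 0.049890. Accumulating E over each segment gives final E = 4.2224.

G0 X-5.50 Y0.00 Z15.90
G1 X-3.89 Y-3.89 E0.2100
G1 X0.00 Y-5.50 E0.4201
G1 X3.89 Y-3.89 E0.6301
G1 X5.50 Y0.00 E0.8402
G1 X4.67 Y2.00 E0.9482
G1 X5.00 Y2.00 E0.9646
G1 X5.00 Y29.00 E2.3117
G1 X-4.00 Y29.00 E2.7607
G1 X-4.00 Y3.62 E4.0269
G1 X-5.50 Y0.00 E4.2224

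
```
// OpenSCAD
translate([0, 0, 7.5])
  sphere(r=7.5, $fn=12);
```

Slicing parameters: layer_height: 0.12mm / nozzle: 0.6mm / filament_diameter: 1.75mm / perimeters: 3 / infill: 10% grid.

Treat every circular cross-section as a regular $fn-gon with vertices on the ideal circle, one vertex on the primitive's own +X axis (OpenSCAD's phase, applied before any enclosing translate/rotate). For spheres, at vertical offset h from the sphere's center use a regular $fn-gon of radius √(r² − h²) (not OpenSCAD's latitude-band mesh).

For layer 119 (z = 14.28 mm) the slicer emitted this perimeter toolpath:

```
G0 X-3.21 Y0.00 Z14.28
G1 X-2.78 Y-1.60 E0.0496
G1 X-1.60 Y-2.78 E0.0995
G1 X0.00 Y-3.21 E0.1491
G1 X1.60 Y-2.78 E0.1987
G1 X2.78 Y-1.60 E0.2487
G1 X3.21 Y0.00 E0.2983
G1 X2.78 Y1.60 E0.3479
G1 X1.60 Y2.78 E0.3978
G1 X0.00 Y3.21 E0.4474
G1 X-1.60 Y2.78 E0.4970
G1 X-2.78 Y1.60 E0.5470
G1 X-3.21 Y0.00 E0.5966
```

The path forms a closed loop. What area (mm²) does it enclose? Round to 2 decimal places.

30.88 mm²

Apply the shoelace formula to the sequence of (X, Y) vertices; enclosed area = 30.88 mm².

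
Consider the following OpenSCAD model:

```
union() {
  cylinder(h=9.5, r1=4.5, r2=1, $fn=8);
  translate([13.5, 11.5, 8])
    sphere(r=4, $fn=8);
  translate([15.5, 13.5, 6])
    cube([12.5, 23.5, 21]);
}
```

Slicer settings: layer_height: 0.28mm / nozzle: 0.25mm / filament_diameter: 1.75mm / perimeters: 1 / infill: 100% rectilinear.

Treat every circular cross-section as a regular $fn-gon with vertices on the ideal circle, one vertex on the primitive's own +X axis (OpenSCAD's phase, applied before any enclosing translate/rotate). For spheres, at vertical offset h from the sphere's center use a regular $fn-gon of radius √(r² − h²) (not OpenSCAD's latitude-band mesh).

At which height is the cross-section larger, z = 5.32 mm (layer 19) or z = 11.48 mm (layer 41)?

layer 41 (z = 11.48 mm)

Layer 19 (z = 5.32): the cone (r1=4.5→r2=1) has section circumradius 2.540 here — a regular 8-gon (area = (8/2)·2.540²·sin(360°/8) = 18.25 mm²); the sphere at (13.5, 11.5): section is a regular 8-gon, circumradius = √(r²−h²) = √(4²−2.68²) = 2.969 (area = (8/2)·2.969²·sin(360°/8) = 24.94 mm²); the cube at (15.5, 13.5) is not intersected at this z (z outside [6, 27]); Taking the union: the 2 present regions are separate (no shared area or edge), so areas and boundary lengths simply add and each stays a separate island — area = 43.19 mm². So its area = 43.19 mm². Layer 41 (z = 11.48): the cone does not reach this height (z outside [0, 9.5]); the sphere at (13.5, 11.5): section is a regular 8-gon, circumradius = √(r²−h²) = √(4²−3.48²) = 1.972 (area = (8/2)·1.972²·sin(360°/8) = 11.00 mm²); the cube at (15.5, 13.5) is present — its section is the full 12.5×23.5 rectangle (area 293.75 mm²); Combining (union): the 2 present regions are separate (no shared area or edge), so areas and boundary lengths simply add and each stays a separate island — area = 304.75 mm². So its area = 304.75 mm². Layer 41 is larger (304.75 vs 43.19 mm²).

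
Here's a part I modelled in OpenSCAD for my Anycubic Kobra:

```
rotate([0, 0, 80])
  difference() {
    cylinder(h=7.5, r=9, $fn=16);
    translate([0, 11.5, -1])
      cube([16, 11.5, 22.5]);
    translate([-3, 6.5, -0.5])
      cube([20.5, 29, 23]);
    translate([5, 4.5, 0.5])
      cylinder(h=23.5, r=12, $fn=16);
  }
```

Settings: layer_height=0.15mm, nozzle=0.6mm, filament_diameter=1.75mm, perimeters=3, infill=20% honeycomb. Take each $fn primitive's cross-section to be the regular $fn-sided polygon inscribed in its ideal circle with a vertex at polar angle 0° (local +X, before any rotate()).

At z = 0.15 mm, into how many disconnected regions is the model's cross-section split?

At z = 0.15 mm: the r=9 cylinder gives a regular 16-gon of circumradius 9 (constant along its height); the cube at (0, 11.5) (footprint 16×11.5) is included at this height; the cube at (-3, 6.5) is present — its section is the full 20.5×29 rectangle; the cylinder at (5, 4.5) does not reach this height (z outside [0.5, 24]); Subtracting the remaining from the first: starting from the r=9 cylinder, the 16×11.5 cube at (0, 11.5) misses the remaining region (no effect); the 20.5×29 cube at (-3, 6.5) partially overlaps it — only the 16.50 mm² overlap (of its 594.50 mm²) is removed, clipping the outline — 1 connected region; (rotated 80° about Z; rotation is an isometry so areas/perimeters/island counts are preserved). The result has 1 disconnected region.

1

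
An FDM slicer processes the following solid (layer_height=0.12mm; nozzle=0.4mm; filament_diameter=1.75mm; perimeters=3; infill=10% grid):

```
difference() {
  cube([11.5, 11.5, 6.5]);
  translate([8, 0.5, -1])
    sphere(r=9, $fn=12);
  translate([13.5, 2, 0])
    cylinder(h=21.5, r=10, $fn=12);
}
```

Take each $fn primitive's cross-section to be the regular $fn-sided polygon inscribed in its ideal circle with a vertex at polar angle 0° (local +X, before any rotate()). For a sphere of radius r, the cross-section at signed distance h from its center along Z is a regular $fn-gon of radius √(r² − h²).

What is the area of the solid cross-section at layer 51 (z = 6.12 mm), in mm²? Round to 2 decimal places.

58.04 mm²

At z = 6.12 mm: the cube is present — its section is the full 11.5×11.5 rectangle (area 132.25 mm²); the r=9 sphere at (8, 0.5) contributes a regular 12-gon of circumradius √(9²−7.12²) = 5.505 (area = (12/2)·5.505²·sin(360°/12) = 90.92 mm²); the r=10 cylinder at (13.5, 2) contributes a regular 12-gon of circumradius 10 (area = (12/2)·10.000²·sin(360°/12) = 300.00 mm²); Taking the first minus the rest: starting from the 11.5×11.5 cube (132.25 mm²), the r=9 sphere at (8, 0.5) partially overlaps it — only the 44.62 mm² overlap (of its 90.92 mm²) is removed, clipping the outline; the r=10 cylinder at (13.5, 2) partially overlaps it — only the 29.59 mm² overlap (of its 300.00 mm²) is removed, clipping the outline — area = 58.04 mm². Overall, the cross-section is a single solid region. Net area = 58.04 mm².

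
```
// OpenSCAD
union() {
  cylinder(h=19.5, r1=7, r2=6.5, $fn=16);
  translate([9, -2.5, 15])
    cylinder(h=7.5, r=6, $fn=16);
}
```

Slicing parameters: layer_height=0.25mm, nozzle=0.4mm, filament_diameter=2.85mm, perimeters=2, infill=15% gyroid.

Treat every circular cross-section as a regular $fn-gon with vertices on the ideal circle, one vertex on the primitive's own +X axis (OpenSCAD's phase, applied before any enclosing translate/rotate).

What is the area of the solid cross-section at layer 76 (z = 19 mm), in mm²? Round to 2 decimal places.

At z = 19 mm: the cone (r1=7→r2=6.5) has section circumradius 6.513 here — a regular 16-gon (area = (16/2)·6.513²·sin(360°/16) = 129.86 mm²); the r=6 cylinder at (9, -2.5) gives a regular 16-gon of circumradius 6 (constant along its height) (area = (16/2)·6.000²·sin(360°/16) = 110.21 mm²); Taking the union: the regions partially overlap — summed areas 240.07 mm² minus the doubly-counted overlap 16.67 mm² gives 223.40 mm² — area = 223.40 mm². Overall, the cross-section is a single solid region. Net area = 223.40 mm².

223.40 mm²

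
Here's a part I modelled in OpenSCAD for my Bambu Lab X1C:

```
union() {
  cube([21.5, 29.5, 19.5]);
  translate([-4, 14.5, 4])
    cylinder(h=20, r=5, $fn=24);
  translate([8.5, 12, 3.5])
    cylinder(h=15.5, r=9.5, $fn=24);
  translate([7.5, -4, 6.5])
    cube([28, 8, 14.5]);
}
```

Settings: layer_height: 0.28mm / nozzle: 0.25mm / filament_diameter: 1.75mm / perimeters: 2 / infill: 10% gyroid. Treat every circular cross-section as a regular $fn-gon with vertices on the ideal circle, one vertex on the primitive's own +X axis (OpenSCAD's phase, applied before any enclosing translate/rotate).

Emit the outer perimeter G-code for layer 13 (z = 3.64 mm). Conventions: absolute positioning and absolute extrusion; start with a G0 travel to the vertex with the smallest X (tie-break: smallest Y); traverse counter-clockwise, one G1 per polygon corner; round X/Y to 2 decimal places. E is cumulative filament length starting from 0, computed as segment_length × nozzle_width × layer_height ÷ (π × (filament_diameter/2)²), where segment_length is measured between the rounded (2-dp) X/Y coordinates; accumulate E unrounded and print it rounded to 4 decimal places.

At z = 3.64 mm: the cube (footprint 21.5×29.5) is included at this height; the cylinder at (-4, 14.5) does not reach this height (z outside [4, 24]); the r=9.5 cylinder at (8.5, 12) contributes a regular 24-gon of circumradius 9.5; the cube at (7.5, -4) does not reach this height (z outside [6.5, 21]); Combining (union): the regions partially overlap (shared area 275.08 mm²), so overlapping operands fuse into one piece — 1 connected region. The outline is a single polygon with 9 vertices. Extrusion per mm of travel: 0.25 × 0.28 / (π × 0.875²) = 0.029103. Accumulating E over each segment gives final E = 2.9776.

G0 X-1.00 Y12.00 Z3.64
G1 X-0.68 Y9.54 E0.0722
G1 X0.00 Y7.91 E0.1236
G1 X0.00 Y0.00 E0.3538
G1 X21.50 Y0.00 E0.9795
G1 X21.50 Y29.50 E1.8380
G1 X0.00 Y29.50 E2.4637
G1 X0.00 Y16.09 E2.8540
G1 X-0.68 Y14.46 E2.9054
G1 X-1.00 Y12.00 E2.9776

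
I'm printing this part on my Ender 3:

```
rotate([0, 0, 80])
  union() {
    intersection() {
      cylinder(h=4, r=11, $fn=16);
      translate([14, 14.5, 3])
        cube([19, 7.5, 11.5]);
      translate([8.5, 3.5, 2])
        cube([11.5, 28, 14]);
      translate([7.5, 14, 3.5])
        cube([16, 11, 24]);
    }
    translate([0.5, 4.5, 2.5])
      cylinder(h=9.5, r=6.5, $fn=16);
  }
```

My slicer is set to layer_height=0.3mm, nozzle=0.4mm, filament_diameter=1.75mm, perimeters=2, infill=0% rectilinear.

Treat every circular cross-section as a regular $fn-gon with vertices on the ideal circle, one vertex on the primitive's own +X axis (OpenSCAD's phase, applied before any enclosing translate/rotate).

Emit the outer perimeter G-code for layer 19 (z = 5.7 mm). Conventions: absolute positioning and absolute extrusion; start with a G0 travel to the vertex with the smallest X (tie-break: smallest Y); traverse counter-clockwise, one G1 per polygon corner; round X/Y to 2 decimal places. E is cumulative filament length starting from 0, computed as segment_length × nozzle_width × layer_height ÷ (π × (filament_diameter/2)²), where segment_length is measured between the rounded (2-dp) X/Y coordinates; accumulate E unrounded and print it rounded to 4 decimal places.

At z = 5.7 mm: the cylinder is absent (z outside [0, 4]); the cube at (14, 14.5) (footprint 19×7.5) is included at this height; the 11.5×28 cube at (8.5, 3.5) contributes its full rectangle; the 16×11 cube at (7.5, 14) contributes its full rectangle; Taking the intersection: at least one operand is absent at this height, so nothing remains; the r=6.5 cylinder at (0.5, 4.5) gives a regular 16-gon of circumradius 6.5 (constant along its height); Combining (union): only the r=6.5 cylinder at (0.5, 4.5) is present, so the union is just that shape — 1 connected region; (whole slice rotated 80° about Z — lengths, areas and connectivity unchanged). The outline is a single polygon with 16 vertices. Extrusion per mm of travel: 0.4 × 0.3 / (π × 0.875²) = 0.049890. Accumulating E over each segment gives final E = 2.0248.

G0 X-10.75 Y2.40 Z5.70
G1 X-10.69 Y-0.13 E0.1263
G1 X-9.67 Y-2.45 E0.2527
G1 X-7.84 Y-4.21 E0.3794
G1 X-5.47 Y-5.13 E0.5062
G1 X-2.94 Y-5.07 E0.6325
G1 X-0.62 Y-4.05 E0.7589
G1 X1.14 Y-2.22 E0.8856
G1 X2.06 Y0.15 E1.0124
G1 X2.00 Y2.68 E1.1387
G1 X0.98 Y5.00 E1.2651
G1 X-0.85 Y6.76 E1.3918
G1 X-3.22 Y7.68 E1.5186
G1 X-5.75 Y7.62 E1.6449
G1 X-8.07 Y6.60 E1.7713
G1 X-9.83 Y4.77 E1.8980
G1 X-10.75 Y2.40 E2.0248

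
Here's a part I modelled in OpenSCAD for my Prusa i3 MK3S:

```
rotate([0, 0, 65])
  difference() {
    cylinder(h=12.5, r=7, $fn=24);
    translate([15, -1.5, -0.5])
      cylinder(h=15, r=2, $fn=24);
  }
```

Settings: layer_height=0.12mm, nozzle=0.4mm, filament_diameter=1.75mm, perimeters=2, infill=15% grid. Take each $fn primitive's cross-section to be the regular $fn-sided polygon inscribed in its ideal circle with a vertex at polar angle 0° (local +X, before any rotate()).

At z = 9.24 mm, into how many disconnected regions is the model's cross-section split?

1

At z = 9.24 mm: the cylinder: section is a regular 24-gon, circumradius r=7; the r=2 cylinder at (15, -1.5) gives a regular 24-gon of circumradius 2 (constant along its height); After the difference (first − rest): starting from the r=7 cylinder, the r=2 cylinder at (15, -1.5) misses the remaining region (no effect) — 1 connected region; (rotated 65° about Z; rotation is an isometry so areas/perimeters/island counts are preserved). The result has 1 disconnected region.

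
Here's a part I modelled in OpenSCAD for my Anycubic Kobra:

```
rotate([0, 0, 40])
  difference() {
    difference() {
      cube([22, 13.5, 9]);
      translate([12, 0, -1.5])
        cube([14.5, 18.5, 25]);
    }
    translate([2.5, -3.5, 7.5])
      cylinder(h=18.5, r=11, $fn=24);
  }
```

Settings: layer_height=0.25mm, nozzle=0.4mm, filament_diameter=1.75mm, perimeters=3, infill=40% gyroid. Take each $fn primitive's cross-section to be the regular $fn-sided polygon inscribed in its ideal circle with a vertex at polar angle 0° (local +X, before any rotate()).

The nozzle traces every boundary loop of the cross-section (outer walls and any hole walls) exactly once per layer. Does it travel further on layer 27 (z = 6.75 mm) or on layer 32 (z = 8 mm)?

Layer 27 (z = 6.75): the cube is present — its section is the full 22×13.5 rectangle (perimeter 71.00 mm); the cube at (12, 0) is present — its section is the full 14.5×18.5 rectangle (perimeter 66.00 mm); After the difference (first − rest): starting from the 22×13.5 cube, the 14.5×18.5 cube at (12, 0) partially overlaps it — only the 135.00 mm² overlap (of its 268.25 mm²) is removed, clipping the outline — boundary = 51.00 mm; the cylinder at (2.5, -3.5) is absent (z outside [7.5, 26]); Subtracting the remaining from the first: none of the subtracted shapes is present at this height, so that combined region is unchanged — boundary = 51.00 mm; (whole slice rotated 40° about Z — lengths, areas and connectivity unchanged). So its perimeter = 51.00 mm. Layer 32 (z = 8): the cube (footprint 22×13.5) is included at this height (perimeter 71.00 mm); the 14.5×18.5 cube at (12, 0) contributes its full rectangle (perimeter 66.00 mm); After the difference (first − rest): starting from the 22×13.5 cube, the 14.5×18.5 cube at (12, 0) partially overlaps it — only the 135.00 mm² overlap (of its 268.25 mm²) is removed, clipping the outline — boundary = 51.00 mm; the cylinder at (2.5, -3.5): section is a regular 24-gon, circumradius r=11 (perimeter = 2·24·11.000·sin(180°/24) = 68.92 mm); Subtracting the remaining from the first: starting from the result so far, the r=11 cylinder at (2.5, -3.5) partially overlaps it — only the 73.78 mm² overlap (of its 375.81 mm²) is removed, clipping the outline — boundary = 43.76 mm; (rotated 40° about Z; rotation is an isometry so areas/perimeters/island counts are preserved). So its perimeter = 43.76 mm. Layer 27 is larger (51.00 vs 43.76 mm).

layer 27 (z = 6.75 mm)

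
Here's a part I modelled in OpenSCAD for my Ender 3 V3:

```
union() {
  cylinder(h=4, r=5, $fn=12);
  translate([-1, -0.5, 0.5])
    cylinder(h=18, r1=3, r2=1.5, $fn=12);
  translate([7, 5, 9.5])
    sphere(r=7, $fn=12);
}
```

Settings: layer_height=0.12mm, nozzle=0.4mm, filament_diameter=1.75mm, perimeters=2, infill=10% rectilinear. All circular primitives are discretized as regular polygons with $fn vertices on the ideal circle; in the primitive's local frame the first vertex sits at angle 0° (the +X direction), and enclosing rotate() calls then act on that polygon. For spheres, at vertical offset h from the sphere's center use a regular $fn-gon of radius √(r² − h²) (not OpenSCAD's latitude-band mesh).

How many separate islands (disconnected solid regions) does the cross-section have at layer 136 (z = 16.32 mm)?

At z = 16.32 mm: the cylinder is absent (z outside [0, 4]); the cone at (-1, -0.5) contributes a regular 12-gon of circumradius 1.682 (interpolated between r1=3 and r2=1.5 at t=0.879); the r=7 sphere at (7, 5) slices to a regular 12-gon of circumradius 1.577 (√(r²−h²) with h=6.82 from center); Taking the union: the 2 present regions are separate (no shared area or edge), so areas and boundary lengths simply add and each stays a separate island — 2 connected regions. Overall, the cross-section has 2 separate islands. Island count = 2.

2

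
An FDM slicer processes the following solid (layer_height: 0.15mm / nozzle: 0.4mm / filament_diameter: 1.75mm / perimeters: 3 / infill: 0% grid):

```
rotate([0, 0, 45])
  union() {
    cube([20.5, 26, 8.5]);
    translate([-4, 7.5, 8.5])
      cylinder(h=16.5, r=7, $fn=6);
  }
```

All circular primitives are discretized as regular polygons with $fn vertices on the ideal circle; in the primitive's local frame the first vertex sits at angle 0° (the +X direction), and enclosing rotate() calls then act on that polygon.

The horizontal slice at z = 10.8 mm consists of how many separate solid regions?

At z = 10.8 mm: the cube is absent (z outside [0, 8.5]); the cylinder at (-4, 7.5): section is a regular 6-gon, circumradius r=7; Combining (union): only the r=7 cylinder at (-4, 7.5) is present, so the union is just that shape — 1 connected region; (rotated 45° about Z; rotation is an isometry so areas/perimeters/island counts are preserved). The result has 1 disconnected region.

1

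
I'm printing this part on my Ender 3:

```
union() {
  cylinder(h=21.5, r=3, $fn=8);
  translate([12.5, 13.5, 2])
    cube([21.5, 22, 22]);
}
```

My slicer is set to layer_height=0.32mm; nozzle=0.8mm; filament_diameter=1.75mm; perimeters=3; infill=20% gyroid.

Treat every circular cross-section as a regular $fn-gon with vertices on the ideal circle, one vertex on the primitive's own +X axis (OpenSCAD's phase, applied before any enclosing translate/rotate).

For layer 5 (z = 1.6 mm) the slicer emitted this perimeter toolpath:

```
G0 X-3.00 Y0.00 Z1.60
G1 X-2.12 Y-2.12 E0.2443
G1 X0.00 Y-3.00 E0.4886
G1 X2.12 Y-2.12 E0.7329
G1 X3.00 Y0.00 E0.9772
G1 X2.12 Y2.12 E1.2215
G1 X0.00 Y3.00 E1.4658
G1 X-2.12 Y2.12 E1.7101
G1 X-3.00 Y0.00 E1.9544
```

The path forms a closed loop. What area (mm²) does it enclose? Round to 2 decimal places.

25.44 mm²

Apply the shoelace formula to the sequence of (X, Y) vertices; enclosed area = 25.44 mm².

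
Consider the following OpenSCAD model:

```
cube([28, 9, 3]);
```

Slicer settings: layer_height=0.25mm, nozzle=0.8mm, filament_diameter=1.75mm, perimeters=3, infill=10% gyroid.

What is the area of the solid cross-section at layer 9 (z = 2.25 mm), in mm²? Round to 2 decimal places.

252.00 mm²

At z = 2.25 mm: the 28×9 cube contributes its full rectangle (area 252.00 mm²). Overall, the cross-section is a single solid region. Net area = 252.00 mm².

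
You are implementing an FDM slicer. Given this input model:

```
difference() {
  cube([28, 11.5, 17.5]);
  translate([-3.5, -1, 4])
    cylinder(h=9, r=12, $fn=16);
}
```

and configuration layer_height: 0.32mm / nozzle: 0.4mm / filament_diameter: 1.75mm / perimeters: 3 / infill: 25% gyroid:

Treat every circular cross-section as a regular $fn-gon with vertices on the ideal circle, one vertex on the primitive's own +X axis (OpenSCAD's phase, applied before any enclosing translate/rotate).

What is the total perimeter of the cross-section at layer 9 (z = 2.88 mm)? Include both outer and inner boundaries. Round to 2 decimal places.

At z = 2.88 mm: the cube (footprint 28×11.5) is included at this height (perimeter 79.00 mm); the cylinder at (-3.5, -1) is absent (z outside [4, 13]); After the difference (first − rest): none of the subtracted shapes is present at this height, so the 28×11.5 cube is unchanged — boundary = 79.00 mm. Overall, the cross-section is a single solid region. Total boundary length (outer) = 79.00 mm.

79.00 mm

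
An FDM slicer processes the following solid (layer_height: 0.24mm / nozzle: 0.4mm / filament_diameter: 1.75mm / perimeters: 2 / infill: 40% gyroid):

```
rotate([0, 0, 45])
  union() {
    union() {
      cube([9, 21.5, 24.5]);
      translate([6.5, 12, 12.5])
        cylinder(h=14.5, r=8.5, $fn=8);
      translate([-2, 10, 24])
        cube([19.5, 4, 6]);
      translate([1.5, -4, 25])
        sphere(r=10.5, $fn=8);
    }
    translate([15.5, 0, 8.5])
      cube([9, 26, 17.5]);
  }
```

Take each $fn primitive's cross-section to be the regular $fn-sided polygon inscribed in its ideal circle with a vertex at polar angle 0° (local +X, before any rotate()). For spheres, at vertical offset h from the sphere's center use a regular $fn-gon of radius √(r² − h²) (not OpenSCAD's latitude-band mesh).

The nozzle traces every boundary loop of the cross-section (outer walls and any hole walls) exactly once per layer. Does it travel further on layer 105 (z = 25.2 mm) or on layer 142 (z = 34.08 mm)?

Layer 105 (z = 25.2): the cube is absent (z outside [0, 24.5]); the r=8.5 cylinder at (6.5, 12) contributes a regular 8-gon of circumradius 8.5 (perimeter = 2·8·8.500·sin(180°/8) = 52.04 mm); the cube at (-2, 10) (footprint 19.5×4) is included at this height (perimeter 47.00 mm); the sphere at (1.5, -4): section is a regular 8-gon, circumradius = √(r²−h²) = √(10.5²−0.2²) = 10.498 (perimeter = 2·8·10.498·sin(180°/8) = 64.28 mm); Merging all regions: the regions partially overlap (shared area 70.36 mm²), so the edge portions inside another operand are dropped and the merged outline is re-measured after clipping — boundary = 108.43 mm; the cube at (15.5, 0) (footprint 9×26) is included at this height (perimeter 70.00 mm); Combining (union): the regions partially overlap (shared area 8.00 mm²), so the edge portions inside another operand are dropped and the merged outline is re-measured after clipping — boundary = 166.43 mm; (rotated 45° about Z; rotation is an isometry so areas/perimeters/island counts are preserved). So its perimeter = 166.43 mm. Layer 142 (z = 34.08): the cube does not reach this height (z outside [0, 24.5]); the cylinder at (6.5, 12) is absent (z outside [12.5, 27]); the cube at (-2, 10) is absent (z outside [24, 30]); the r=10.5 sphere at (1.5, -4) slices to a regular 8-gon of circumradius 5.273 (√(r²−h²) with h=9.08 from center) (perimeter = 2·8·5.273·sin(180°/8) = 32.29 mm); Merging all regions: only the r=10.5 sphere at (1.5, -4) is present, so the union is just that shape — boundary = 32.29 mm; the cube at (15.5, 0) is absent (z outside [8.5, 26]); Taking the union: only the result so far is present, so the union is just that shape — boundary = 32.29 mm; (rotated 45° about Z; rotation is an isometry so areas/perimeters/island counts are preserved). So its perimeter = 32.29 mm. Layer 105 is larger (166.43 vs 32.29 mm).

layer 105 (z = 25.2 mm)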